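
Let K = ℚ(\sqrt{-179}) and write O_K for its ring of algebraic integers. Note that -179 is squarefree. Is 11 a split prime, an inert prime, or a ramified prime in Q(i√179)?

Since -179 ≡ 1 mod 4, the ring of integers is ℤ[(1+√-179)/2] with discriminant -179.
disc(K) = -179 is not divisible by 11; 11 is unramified.
Compute (-179/11) via Euler: 8^((11-1)/2) mod 11 = 10, so (-179/11) = -1.
Legendre symbol -1 ⇒ 11 is inert.

remains prime (inert)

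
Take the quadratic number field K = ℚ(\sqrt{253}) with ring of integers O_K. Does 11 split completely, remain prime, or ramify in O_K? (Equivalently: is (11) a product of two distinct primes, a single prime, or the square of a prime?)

d = 253 ≡ 1 (mod 4), so O_K = ℤ[(1+√253)/2] and disc(K) = d = 253.
11 divides disc(K) = 253, so 11 ramifies.

p ramifies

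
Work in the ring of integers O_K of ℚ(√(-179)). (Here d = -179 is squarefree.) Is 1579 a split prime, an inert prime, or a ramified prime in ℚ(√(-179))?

d = -179 ≡ 1 (mod 4), so O_K = ℤ[(1+√-179)/2] and disc(K) = d = -179.
1579 ∤ -179, so 1579 is unramified.
Compute (-179/1579) via Euler: 1400^((1579-1)/2) mod 1579 = 1, so (-179/1579) = 1.
d is a quadratic residue mod p, hence 1579 splits in O_K.

split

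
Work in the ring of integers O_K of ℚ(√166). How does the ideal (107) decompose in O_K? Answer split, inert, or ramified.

inert

Since 166 ≢ 1 mod 4, the ring of integers is ℤ[√166] with discriminant 4·166 = 664.
107 ∤ 664, so 107 is unramified.
Legendre symbol by Euler's criterion: (166/107) ≡ 166^53 ≡ 106 (mod 107), i.e. (166/107) = -1.
d is a non-residue mod p, hence 107 remains inert in O_K.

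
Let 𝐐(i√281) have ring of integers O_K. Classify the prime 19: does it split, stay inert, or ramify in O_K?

split

-281 mod 4 = 3, hence disc K = 4·(-281) = -1124 and O_K = ℤ[√-281].
disc(K) = -1124 is not divisible by 19; 19 is unramified.
(-281/19) = 4^9 mod 19 = 1, giving Legendre symbol 1.
(-281/19) = 1, so 19 splits.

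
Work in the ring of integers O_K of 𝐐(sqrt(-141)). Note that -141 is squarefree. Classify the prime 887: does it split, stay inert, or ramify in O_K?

-141 mod 4 = 3, hence disc K = 4·(-141) = -564 and O_K = ℤ[√-141].
disc(K) = -564 is not divisible by 887; 887 is unramified.
(-141/887) = 746^443 mod 887 = 886, giving Legendre symbol -1.
Legendre symbol -1 ⇒ 887 is inert.

887 remains inert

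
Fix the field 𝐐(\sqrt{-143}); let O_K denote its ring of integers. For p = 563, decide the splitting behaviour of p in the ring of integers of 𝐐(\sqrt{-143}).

563 remains inert

-143 mod 4 = 1, hence disc K = -143 and O_K = ℤ[(1+√-143)/2].
disc(K) = -143 is not divisible by 563; 563 is unramified.
Legendre symbol by Euler's criterion: (-143/563) ≡ (-143)^281 ≡ 562 (mod 563), i.e. (-143/563) = -1.
d is a non-residue mod p, hence 563 remains inert in O_K.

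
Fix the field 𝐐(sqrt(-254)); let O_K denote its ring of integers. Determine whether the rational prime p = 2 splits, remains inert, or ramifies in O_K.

ramified

d = -254 ≡ 2 (mod 4), so O_K = ℤ[√-254] and disc(K) = 4d = -1016.
disc(K) = -1016 = 2·(-508), so p = 2 is ramified.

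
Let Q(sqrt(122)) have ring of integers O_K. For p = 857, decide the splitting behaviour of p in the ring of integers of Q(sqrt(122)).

split — (857) = 𝔭₁𝔭₂ with 𝔭₁ ≠ 𝔭₂

122 mod 4 = 2, hence disc K = 4·122 = 488 and O_K = ℤ[√122].
disc(K) = 488 is not divisible by 857; 857 is unramified.
(122/857) = 122^428 mod 857 = 1, giving Legendre symbol 1.
(122/857) = 1, so 857 splits.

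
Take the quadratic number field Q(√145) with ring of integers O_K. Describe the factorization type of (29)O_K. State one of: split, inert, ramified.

Since 145 ≡ 1 mod 4, the ring of integers is ℤ[(1+√145)/2] with discriminant 145.
disc(K) = 145 = 29·5, so p = 29 is ramified.

ramified — (29) = 𝔭²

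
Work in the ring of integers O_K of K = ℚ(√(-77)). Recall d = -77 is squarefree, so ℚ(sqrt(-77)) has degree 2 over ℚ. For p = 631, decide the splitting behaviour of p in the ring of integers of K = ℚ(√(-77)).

631 remains inert

Since -77 ≢ 1 mod 4, the ring of integers is ℤ[√-77] with discriminant 4·(-77) = -308.
Since gcd(631, -308) = 1 the prime 631 does not ramify.
Legendre symbol by Euler's criterion: (-77/631) ≡ (-77)^315 ≡ 630 (mod 631), i.e. (-77/631) = -1.
(-77/631) = -1, so 631 is inert.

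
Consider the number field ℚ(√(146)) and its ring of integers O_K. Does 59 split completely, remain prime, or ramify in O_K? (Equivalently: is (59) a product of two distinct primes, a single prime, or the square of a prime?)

d = 146 ≡ 2 (mod 4), so O_K = ℤ[√146] and disc(K) = 4d = 584.
disc(K) = 584 is not divisible by 59; 59 is unramified.
Compute (146/59) via Euler: 28^((59-1)/2) mod 59 = 1, so (146/59) = 1.
(146/59) = 1, so 59 splits.

split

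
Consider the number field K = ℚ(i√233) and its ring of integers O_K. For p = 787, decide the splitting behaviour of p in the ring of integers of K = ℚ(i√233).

-233 mod 4 = 3, hence disc K = 4·(-233) = -932 and O_K = ℤ[√-233].
Since gcd(787, -932) = 1 the prime 787 does not ramify.
(-233/787) = 554^393 mod 787 = 1, giving Legendre symbol 1.
(-233/787) = 1, so 787 splits.

split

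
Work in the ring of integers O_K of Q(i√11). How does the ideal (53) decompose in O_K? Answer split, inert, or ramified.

p splits

-11 mod 4 = 1, hence disc K = -11 and O_K = ℤ[(1+√-11)/2].
Since gcd(53, -11) = 1 the prime 53 does not ramify.
Euler's criterion: (-11)^26 mod 53 = 1. Thus (-11|53) = 1.
d is a quadratic residue mod p, hence 53 splits in O_K.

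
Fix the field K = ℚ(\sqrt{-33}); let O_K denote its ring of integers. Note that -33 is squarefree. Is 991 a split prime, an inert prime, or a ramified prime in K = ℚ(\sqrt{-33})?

991 remains inert

-33 mod 4 = 3, hence disc K = 4·(-33) = -132 and O_K = ℤ[√-33].
Since gcd(991, -132) = 1 the prime 991 does not ramify.
Legendre symbol by Euler's criterion: (-33/991) ≡ (-33)^495 ≡ 990 (mod 991), i.e. (-33/991) = -1.
d is a non-residue mod p, hence 991 remains inert in O_K.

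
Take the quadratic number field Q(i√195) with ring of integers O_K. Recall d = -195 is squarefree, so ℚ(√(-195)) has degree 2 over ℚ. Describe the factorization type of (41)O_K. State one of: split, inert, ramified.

d = -195 ≡ 1 (mod 4), so O_K = ℤ[(1+√-195)/2] and disc(K) = d = -195.
41 ∤ -195, so 41 is unramified.
(-195/41) = 10^20 mod 41 = 1, giving Legendre symbol 1.
d is a quadratic residue mod p, hence 41 splits in O_K.

split — (41) = 𝔭₁𝔭₂ with 𝔭₁ ≠ 𝔭₂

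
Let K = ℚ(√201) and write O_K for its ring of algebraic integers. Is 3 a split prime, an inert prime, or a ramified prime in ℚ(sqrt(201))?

201 mod 4 = 1, hence disc K = 201 and O_K = ℤ[(1+√201)/2].
3 divides disc(K) = 201, so 3 ramifies.

ramified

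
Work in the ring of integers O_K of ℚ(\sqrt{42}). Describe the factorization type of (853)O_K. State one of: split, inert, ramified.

d = 42 ≡ 2 (mod 4), so O_K = ℤ[√42] and disc(K) = 4d = 168.
Since gcd(853, 168) = 1 the prime 853 does not ramify.
Euler's criterion: 42^426 mod 853 = 1. Thus (42|853) = 1.
d is a quadratic residue mod p, hence 853 splits in O_K.

splits completely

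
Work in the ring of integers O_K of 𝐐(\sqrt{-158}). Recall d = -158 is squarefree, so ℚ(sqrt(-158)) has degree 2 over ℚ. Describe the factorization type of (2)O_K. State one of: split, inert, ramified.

ramifies in O_K

-158 mod 4 = 2, hence disc K = 4·(-158) = -632 and O_K = ℤ[√-158].
disc(K) = -632 = 2·(-316), so p = 2 is ramified.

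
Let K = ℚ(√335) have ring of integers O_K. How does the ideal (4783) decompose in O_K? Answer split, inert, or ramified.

p splits

335 mod 4 = 3, hence disc K = 4·335 = 1340 and O_K = ℤ[√335].
Since gcd(4783, 1340) = 1 the prime 4783 does not ramify.
Compute (335/4783) via Euler: 335^((4783-1)/2) mod 4783 = 1, so (335/4783) = 1.
Legendre symbol 1 ⇒ 4783 is split.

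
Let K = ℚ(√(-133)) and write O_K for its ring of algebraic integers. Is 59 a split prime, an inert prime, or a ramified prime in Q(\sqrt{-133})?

Since -133 ≢ 1 mod 4, the ring of integers is ℤ[√-133] with discriminant 4·(-133) = -532.
59 ∤ -532, so 59 is unramified.
(-133/59) = 44^29 mod 59 = 58, giving Legendre symbol -1.
Legendre symbol -1 ⇒ 59 is inert.

p is inert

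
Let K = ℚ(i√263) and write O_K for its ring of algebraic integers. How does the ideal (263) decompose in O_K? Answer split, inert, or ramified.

-263 mod 4 = 1, hence disc K = -263 and O_K = ℤ[(1+√-263)/2].
263 divides disc(K) = -263, so 263 ramifies.

ramified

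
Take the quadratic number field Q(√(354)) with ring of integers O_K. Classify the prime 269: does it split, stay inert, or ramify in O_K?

inert

d = 354 ≡ 2 (mod 4), so O_K = ℤ[√354] and disc(K) = 4d = 1416.
269 ∤ 1416, so 269 is unramified.
Euler's criterion: 354^134 mod 269 = 268. Thus (354|269) = -1.
Legendre symbol -1 ⇒ 269 is inert.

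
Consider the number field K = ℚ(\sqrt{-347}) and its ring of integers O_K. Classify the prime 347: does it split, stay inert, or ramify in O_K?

d = -347 ≡ 1 (mod 4), so O_K = ℤ[(1+√-347)/2] and disc(K) = d = -347.
Ramification test: 347 | -347. The prime 347 ramifies in K.

ramified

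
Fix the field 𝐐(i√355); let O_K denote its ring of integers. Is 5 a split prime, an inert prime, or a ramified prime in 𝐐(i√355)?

Since -355 ≡ 1 mod 4, the ring of integers is ℤ[(1+√-355)/2] with discriminant -355.
5 divides disc(K) = -355, so 5 ramifies.

p ramifies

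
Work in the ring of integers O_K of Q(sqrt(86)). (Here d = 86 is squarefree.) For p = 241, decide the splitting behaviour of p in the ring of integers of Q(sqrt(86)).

86 mod 4 = 2, hence disc K = 4·86 = 344 and O_K = ℤ[√86].
disc(K) = 344 is not divisible by 241; 241 is unramified.
Euler's criterion: 86^120 mod 241 = 240. Thus (86|241) = -1.
Legendre symbol -1 ⇒ 241 is inert.

241 remains inert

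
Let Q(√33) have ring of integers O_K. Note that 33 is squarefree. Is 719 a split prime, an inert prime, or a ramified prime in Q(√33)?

719 remains inert

Since 33 ≡ 1 mod 4, the ring of integers is ℤ[(1+√33)/2] with discriminant 33.
Since gcd(719, 33) = 1 the prime 719 does not ramify.
Legendre symbol by Euler's criterion: (33/719) ≡ 33^359 ≡ 718 (mod 719), i.e. (33/719) = -1.
Legendre symbol -1 ⇒ 719 is inert.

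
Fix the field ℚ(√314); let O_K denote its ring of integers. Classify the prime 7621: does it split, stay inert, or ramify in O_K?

split

Since 314 ≢ 1 mod 4, the ring of integers is ℤ[√314] with discriminant 4·314 = 1256.
disc(K) = 1256 is not divisible by 7621; 7621 is unramified.
Legendre symbol by Euler's criterion: (314/7621) ≡ 314^3810 ≡ 1 (mod 7621), i.e. (314/7621) = 1.
d is a quadratic residue mod p, hence 7621 splits in O_K.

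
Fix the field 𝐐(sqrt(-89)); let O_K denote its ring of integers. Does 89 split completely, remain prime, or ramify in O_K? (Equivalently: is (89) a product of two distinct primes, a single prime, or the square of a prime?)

ramified

Since -89 ≢ 1 mod 4, the ring of integers is ℤ[√-89] with discriminant 4·(-89) = -356.
disc(K) = -356 = 89·(-4), so p = 89 is ramified.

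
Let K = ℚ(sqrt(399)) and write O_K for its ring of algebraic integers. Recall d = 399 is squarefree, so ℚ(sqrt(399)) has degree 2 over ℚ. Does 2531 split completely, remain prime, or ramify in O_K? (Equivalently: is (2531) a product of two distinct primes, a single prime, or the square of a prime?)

d = 399 ≡ 3 (mod 4), so O_K = ℤ[√399] and disc(K) = 4d = 1596.
disc(K) = 1596 is not divisible by 2531; 2531 is unramified.
(399/2531) = 399^1265 mod 2531 = 1, giving Legendre symbol 1.
Legendre symbol 1 ⇒ 2531 is split.

p splits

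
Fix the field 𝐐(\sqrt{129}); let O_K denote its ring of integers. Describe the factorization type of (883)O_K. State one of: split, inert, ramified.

129 mod 4 = 1, hence disc K = 129 and O_K = ℤ[(1+√129)/2].
Since gcd(883, 129) = 1 the prime 883 does not ramify.
Compute (129/883) via Euler: 129^((883-1)/2) mod 883 = 1, so (129/883) = 1.
Legendre symbol 1 ⇒ 883 is split.

splits completely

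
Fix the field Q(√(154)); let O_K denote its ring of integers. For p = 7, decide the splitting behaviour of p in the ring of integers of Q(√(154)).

ramifies in O_K

d = 154 ≡ 2 (mod 4), so O_K = ℤ[√154] and disc(K) = 4d = 616.
7 divides disc(K) = 616, so 7 ramifies.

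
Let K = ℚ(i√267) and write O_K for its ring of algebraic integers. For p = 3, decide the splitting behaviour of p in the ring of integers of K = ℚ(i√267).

ramifies in O_K

-267 mod 4 = 1, hence disc K = -267 and O_K = ℤ[(1+√-267)/2].
3 divides disc(K) = -267, so 3 ramifies.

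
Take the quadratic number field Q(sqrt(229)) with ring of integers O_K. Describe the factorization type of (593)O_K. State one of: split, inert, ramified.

229 mod 4 = 1, hence disc K = 229 and O_K = ℤ[(1+√229)/2].
disc(K) = 229 is not divisible by 593; 593 is unramified.
(229/593) = 229^296 mod 593 = 1, giving Legendre symbol 1.
(229/593) = 1, so 593 splits.

split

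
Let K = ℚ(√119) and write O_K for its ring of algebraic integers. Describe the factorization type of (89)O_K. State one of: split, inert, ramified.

Since 119 ≢ 1 mod 4, the ring of integers is ℤ[√119] with discriminant 4·119 = 476.
Since gcd(89, 476) = 1 the prime 89 does not ramify.
Euler's criterion: 119^44 mod 89 = 88. Thus (119|89) = -1.
d is a non-residue mod p, hence 89 remains inert in O_K.

inert — (89) stays prime in O_K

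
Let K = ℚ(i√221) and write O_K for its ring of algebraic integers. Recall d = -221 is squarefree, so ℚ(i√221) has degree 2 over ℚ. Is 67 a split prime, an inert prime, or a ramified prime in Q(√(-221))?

-221 mod 4 = 3, hence disc K = 4·(-221) = -884 and O_K = ℤ[√-221].
Since gcd(67, -884) = 1 the prime 67 does not ramify.
Euler's criterion: (-221)^33 mod 67 = 1. Thus (-221|67) = 1.
(-221/67) = 1, so 67 splits.

split — (67) = 𝔭₁𝔭₂ with 𝔭₁ ≠ 𝔭₂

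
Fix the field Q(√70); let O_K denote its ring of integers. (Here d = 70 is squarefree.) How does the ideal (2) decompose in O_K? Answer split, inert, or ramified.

70 mod 4 = 2, hence disc K = 4·70 = 280 and O_K = ℤ[√70].
disc(K) = 280 = 2·140, so p = 2 is ramified.

2 is ramified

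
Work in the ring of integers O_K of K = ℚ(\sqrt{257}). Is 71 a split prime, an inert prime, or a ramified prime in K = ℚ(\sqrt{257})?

d = 257 ≡ 1 (mod 4), so O_K = ℤ[(1+√257)/2] and disc(K) = d = 257.
71 ∤ 257, so 71 is unramified.
Legendre symbol by Euler's criterion: (257/71) ≡ 257^35 ≡ 70 (mod 71), i.e. (257/71) = -1.
Legendre symbol -1 ⇒ 71 is inert.

inert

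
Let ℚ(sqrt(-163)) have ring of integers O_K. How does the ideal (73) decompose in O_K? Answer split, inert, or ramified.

d = -163 ≡ 1 (mod 4), so O_K = ℤ[(1+√-163)/2] and disc(K) = d = -163.
disc(K) = -163 is not divisible by 73; 73 is unramified.
Legendre symbol by Euler's criterion: (-163/73) ≡ (-163)^36 ≡ 72 (mod 73), i.e. (-163/73) = -1.
d is a non-residue mod p, hence 73 remains inert in O_K.

inert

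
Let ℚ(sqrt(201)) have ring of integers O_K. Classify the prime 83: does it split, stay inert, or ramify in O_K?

remains prime (inert)

201 mod 4 = 1, hence disc K = 201 and O_K = ℤ[(1+√201)/2].
83 ∤ 201, so 83 is unramified.
(201/83) = 35^41 mod 83 = 82, giving Legendre symbol -1.
(201/83) = -1, so 83 is inert.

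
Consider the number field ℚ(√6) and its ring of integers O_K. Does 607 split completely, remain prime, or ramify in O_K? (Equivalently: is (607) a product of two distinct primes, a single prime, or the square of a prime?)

607 remains inert

d = 6 ≡ 2 (mod 4), so O_K = ℤ[√6] and disc(K) = 4d = 24.
disc(K) = 24 is not divisible by 607; 607 is unramified.
Euler's criterion: 6^303 mod 607 = 606. Thus (6|607) = -1.
(6/607) = -1, so 607 is inert.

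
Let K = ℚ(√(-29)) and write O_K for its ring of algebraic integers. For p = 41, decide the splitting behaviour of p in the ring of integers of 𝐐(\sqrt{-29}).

p is inert

d = -29 ≡ 3 (mod 4), so O_K = ℤ[√-29] and disc(K) = 4d = -116.
41 ∤ -116, so 41 is unramified.
Euler's criterion: (-29)^20 mod 41 = 40. Thus (-29|41) = -1.
d is a non-residue mod p, hence 41 remains inert in O_K.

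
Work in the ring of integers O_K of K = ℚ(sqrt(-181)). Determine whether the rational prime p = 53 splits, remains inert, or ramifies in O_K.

Since -181 ≢ 1 mod 4, the ring of integers is ℤ[√-181] with discriminant 4·(-181) = -724.
disc(K) = -724 is not divisible by 53; 53 is unramified.
(-181/53) = 31^26 mod 53 = 52, giving Legendre symbol -1.
(-181/53) = -1, so 53 is inert.

53 remains inert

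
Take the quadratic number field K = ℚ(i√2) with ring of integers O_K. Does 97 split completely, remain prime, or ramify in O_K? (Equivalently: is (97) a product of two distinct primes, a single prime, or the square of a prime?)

d = -2 ≡ 2 (mod 4), so O_K = ℤ[√-2] and disc(K) = 4d = -8.
disc(K) = -8 is not divisible by 97; 97 is unramified.
Compute (-2/97) via Euler: 95^((97-1)/2) mod 97 = 1, so (-2/97) = 1.
(-2/97) = 1, so 97 splits.

split — (97) = 𝔭₁𝔭₂ with 𝔭₁ ≠ 𝔭₂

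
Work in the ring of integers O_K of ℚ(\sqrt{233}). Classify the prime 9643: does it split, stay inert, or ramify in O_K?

9643 remains inert

233 mod 4 = 1, hence disc K = 233 and O_K = ℤ[(1+√233)/2].
9643 ∤ 233, so 9643 is unramified.
(233/9643) = 233^4821 mod 9643 = 9642, giving Legendre symbol -1.
(233/9643) = -1, so 9643 is inert.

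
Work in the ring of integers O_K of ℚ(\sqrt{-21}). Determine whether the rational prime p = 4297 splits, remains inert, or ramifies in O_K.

p is inert

d = -21 ≡ 3 (mod 4), so O_K = ℤ[√-21] and disc(K) = 4d = -84.
disc(K) = -84 is not divisible by 4297; 4297 is unramified.
Euler's criterion: (-21)^2148 mod 4297 = 4296. Thus (-21|4297) = -1.
Legendre symbol -1 ⇒ 4297 is inert.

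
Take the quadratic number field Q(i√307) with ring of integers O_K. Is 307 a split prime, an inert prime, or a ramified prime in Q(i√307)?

ramified — (307) = 𝔭²

-307 mod 4 = 1, hence disc K = -307 and O_K = ℤ[(1+√-307)/2].
disc(K) = -307 = 307·(-1), so p = 307 is ramified.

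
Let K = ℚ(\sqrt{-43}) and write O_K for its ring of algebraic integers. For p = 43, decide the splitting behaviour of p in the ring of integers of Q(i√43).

-43 mod 4 = 1, hence disc K = -43 and O_K = ℤ[(1+√-43)/2].
disc(K) = -43 = 43·(-1), so p = 43 is ramified.

ramified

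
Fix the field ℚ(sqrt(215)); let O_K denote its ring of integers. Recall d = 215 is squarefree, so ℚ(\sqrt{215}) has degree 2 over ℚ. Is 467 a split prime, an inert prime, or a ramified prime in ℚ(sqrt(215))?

inert

Since 215 ≢ 1 mod 4, the ring of integers is ℤ[√215] with discriminant 4·215 = 860.
Since gcd(467, 860) = 1 the prime 467 does not ramify.
Compute (215/467) via Euler: 215^((467-1)/2) mod 467 = 466, so (215/467) = -1.
(215/467) = -1, so 467 is inert.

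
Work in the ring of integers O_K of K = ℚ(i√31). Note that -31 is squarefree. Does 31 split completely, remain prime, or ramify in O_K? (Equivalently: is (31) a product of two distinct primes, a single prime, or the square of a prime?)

-31 mod 4 = 1, hence disc K = -31 and O_K = ℤ[(1+√-31)/2].
Ramification test: 31 | -31. The prime 31 ramifies in K.

ramified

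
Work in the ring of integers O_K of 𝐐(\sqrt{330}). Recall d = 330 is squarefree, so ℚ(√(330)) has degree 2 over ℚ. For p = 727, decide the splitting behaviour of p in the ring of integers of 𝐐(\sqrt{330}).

727 remains inert

d = 330 ≡ 2 (mod 4), so O_K = ℤ[√330] and disc(K) = 4d = 1320.
disc(K) = 1320 is not divisible by 727; 727 is unramified.
Euler's criterion: 330^363 mod 727 = 726. Thus (330|727) = -1.
Legendre symbol -1 ⇒ 727 is inert.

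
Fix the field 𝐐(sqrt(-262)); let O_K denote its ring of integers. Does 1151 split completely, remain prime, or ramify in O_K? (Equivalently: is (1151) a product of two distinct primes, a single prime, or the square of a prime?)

Since -262 ≢ 1 mod 4, the ring of integers is ℤ[√-262] with discriminant 4·(-262) = -1048.
Since gcd(1151, -1048) = 1 the prime 1151 does not ramify.
(-262/1151) = 889^575 mod 1151 = 1150, giving Legendre symbol -1.
Legendre symbol -1 ⇒ 1151 is inert.

inert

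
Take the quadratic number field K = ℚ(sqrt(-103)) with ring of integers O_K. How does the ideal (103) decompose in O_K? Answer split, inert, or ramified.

ramifies in O_K

d = -103 ≡ 1 (mod 4), so O_K = ℤ[(1+√-103)/2] and disc(K) = d = -103.
Ramification test: 103 | -103. The prime 103 ramifies in K.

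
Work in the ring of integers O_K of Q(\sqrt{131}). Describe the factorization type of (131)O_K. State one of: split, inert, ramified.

ramified

Since 131 ≢ 1 mod 4, the ring of integers is ℤ[√131] with discriminant 4·131 = 524.
131 divides disc(K) = 524, so 131 ramifies.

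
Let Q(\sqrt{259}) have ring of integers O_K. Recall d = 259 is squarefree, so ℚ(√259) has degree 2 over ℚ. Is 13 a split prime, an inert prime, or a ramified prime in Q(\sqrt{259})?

13 splits in O_K

259 mod 4 = 3, hence disc K = 4·259 = 1036 and O_K = ℤ[√259].
Since gcd(13, 1036) = 1 the prime 13 does not ramify.
Legendre symbol by Euler's criterion: (259/13) ≡ 259^6 ≡ 1 (mod 13), i.e. (259/13) = 1.
(259/13) = 1, so 13 splits.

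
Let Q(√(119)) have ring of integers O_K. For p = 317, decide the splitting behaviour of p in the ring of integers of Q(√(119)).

Since 119 ≢ 1 mod 4, the ring of integers is ℤ[√119] with discriminant 4·119 = 476.
Since gcd(317, 476) = 1 the prime 317 does not ramify.
Legendre symbol by Euler's criterion: (119/317) ≡ 119^158 ≡ 316 (mod 317), i.e. (119/317) = -1.
(119/317) = -1, so 317 is inert.

p is inert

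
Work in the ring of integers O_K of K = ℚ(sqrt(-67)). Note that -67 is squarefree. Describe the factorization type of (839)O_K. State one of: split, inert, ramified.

Since -67 ≡ 1 mod 4, the ring of integers is ℤ[(1+√-67)/2] with discriminant -67.
Since gcd(839, -67) = 1 the prime 839 does not ramify.
Compute (-67/839) via Euler: 772^((839-1)/2) mod 839 = 1, so (-67/839) = 1.
d is a quadratic residue mod p, hence 839 splits in O_K.

split — (839) = 𝔭₁𝔭₂ with 𝔭₁ ≠ 𝔭₂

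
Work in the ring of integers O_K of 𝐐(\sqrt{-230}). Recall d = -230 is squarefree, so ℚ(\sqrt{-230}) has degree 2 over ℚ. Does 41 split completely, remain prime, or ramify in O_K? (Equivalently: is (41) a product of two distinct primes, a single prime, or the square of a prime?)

d = -230 ≡ 2 (mod 4), so O_K = ℤ[√-230] and disc(K) = 4d = -920.
disc(K) = -920 is not divisible by 41; 41 is unramified.
Compute (-230/41) via Euler: 16^((41-1)/2) mod 41 = 1, so (-230/41) = 1.
Legendre symbol 1 ⇒ 41 is split.

splits completely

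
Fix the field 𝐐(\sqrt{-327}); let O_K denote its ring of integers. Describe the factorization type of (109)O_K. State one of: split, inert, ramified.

109 is ramified

-327 mod 4 = 1, hence disc K = -327 and O_K = ℤ[(1+√-327)/2].
109 divides disc(K) = -327, so 109 ramifies.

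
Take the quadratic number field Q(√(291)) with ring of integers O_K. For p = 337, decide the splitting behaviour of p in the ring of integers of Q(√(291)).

d = 291 ≡ 3 (mod 4), so O_K = ℤ[√291] and disc(K) = 4d = 1164.
Since gcd(337, 1164) = 1 the prime 337 does not ramify.
Compute (291/337) via Euler: 291^((337-1)/2) mod 337 = 336, so (291/337) = -1.
(291/337) = -1, so 337 is inert.

inert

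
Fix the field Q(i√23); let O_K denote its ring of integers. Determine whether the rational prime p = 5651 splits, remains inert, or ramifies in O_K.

5651 splits in O_K

d = -23 ≡ 1 (mod 4), so O_K = ℤ[(1+√-23)/2] and disc(K) = d = -23.
disc(K) = -23 is not divisible by 5651; 5651 is unramified.
Compute (-23/5651) via Euler: 5628^((5651-1)/2) mod 5651 = 1, so (-23/5651) = 1.
d is a quadratic residue mod p, hence 5651 splits in O_K.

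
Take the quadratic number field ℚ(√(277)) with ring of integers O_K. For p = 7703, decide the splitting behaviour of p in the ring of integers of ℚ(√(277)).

277 mod 4 = 1, hence disc K = 277 and O_K = ℤ[(1+√277)/2].
7703 ∤ 277, so 7703 is unramified.
Legendre symbol by Euler's criterion: (277/7703) ≡ 277^3851 ≡ 7702 (mod 7703), i.e. (277/7703) = -1.
(277/7703) = -1, so 7703 is inert.

p is inert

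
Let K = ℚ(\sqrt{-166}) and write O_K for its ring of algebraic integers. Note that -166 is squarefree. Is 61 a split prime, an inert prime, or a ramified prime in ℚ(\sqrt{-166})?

-166 mod 4 = 2, hence disc K = 4·(-166) = -664 and O_K = ℤ[√-166].
61 ∤ -664, so 61 is unramified.
Euler's criterion: (-166)^30 mod 61 = 60. Thus (-166|61) = -1.
Legendre symbol -1 ⇒ 61 is inert.

inert — (61) stays prime in O_K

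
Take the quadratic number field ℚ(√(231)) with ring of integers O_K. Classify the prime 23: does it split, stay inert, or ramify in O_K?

p splits

Since 231 ≢ 1 mod 4, the ring of integers is ℤ[√231] with discriminant 4·231 = 924.
disc(K) = 924 is not divisible by 23; 23 is unramified.
(231/23) = 1^11 mod 23 = 1, giving Legendre symbol 1.
d is a quadratic residue mod p, hence 23 splits in O_K.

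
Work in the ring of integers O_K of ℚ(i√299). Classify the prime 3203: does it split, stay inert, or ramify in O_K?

remains prime (inert)

d = -299 ≡ 1 (mod 4), so O_K = ℤ[(1+√-299)/2] and disc(K) = d = -299.
disc(K) = -299 is not divisible by 3203; 3203 is unramified.
(-299/3203) = 2904^1601 mod 3203 = 3202, giving Legendre symbol -1.
d is a non-residue mod p, hence 3203 remains inert in O_K.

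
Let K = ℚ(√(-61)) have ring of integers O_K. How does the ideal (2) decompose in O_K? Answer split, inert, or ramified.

Since -61 ≢ 1 mod 4, the ring of integers is ℤ[√-61] with discriminant 4·(-61) = -244.
Ramification test: 2 | -244. The prime 2 ramifies in K.

ramified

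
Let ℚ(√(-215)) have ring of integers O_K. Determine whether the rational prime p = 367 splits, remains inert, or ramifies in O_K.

367 remains inert

-215 mod 4 = 1, hence disc K = -215 and O_K = ℤ[(1+√-215)/2].
disc(K) = -215 is not divisible by 367; 367 is unramified.
Legendre symbol by Euler's criterion: (-215/367) ≡ (-215)^183 ≡ 366 (mod 367), i.e. (-215/367) = -1.
Legendre symbol -1 ⇒ 367 is inert.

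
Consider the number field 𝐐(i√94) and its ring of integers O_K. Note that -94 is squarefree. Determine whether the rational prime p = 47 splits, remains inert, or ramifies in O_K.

Since -94 ≢ 1 mod 4, the ring of integers is ℤ[√-94] with discriminant 4·(-94) = -376.
Ramification test: 47 | -376. The prime 47 ramifies in K.

ramified — (47) = 𝔭²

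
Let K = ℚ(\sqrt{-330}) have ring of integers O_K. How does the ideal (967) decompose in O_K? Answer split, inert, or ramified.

remains prime (inert)

d = -330 ≡ 2 (mod 4), so O_K = ℤ[√-330] and disc(K) = 4d = -1320.
disc(K) = -1320 is not divisible by 967; 967 is unramified.
Euler's criterion: (-330)^483 mod 967 = 966. Thus (-330|967) = -1.
Legendre symbol -1 ⇒ 967 is inert.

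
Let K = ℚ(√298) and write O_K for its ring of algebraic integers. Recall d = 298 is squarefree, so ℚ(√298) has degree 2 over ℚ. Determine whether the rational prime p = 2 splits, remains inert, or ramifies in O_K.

ramified — (2) = 𝔭²

Since 298 ≢ 1 mod 4, the ring of integers is ℤ[√298] with discriminant 4·298 = 1192.
Ramification test: 2 | 1192. The prime 2 ramifies in K.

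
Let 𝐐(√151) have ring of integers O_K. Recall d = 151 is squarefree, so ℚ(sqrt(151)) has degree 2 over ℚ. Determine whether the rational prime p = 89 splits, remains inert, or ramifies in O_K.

Since 151 ≢ 1 mod 4, the ring of integers is ℤ[√151] with discriminant 4·151 = 604.
89 ∤ 604, so 89 is unramified.
Legendre symbol by Euler's criterion: (151/89) ≡ 151^44 ≡ 88 (mod 89), i.e. (151/89) = -1.
d is a non-residue mod p, hence 89 remains inert in O_K.

89 remains inert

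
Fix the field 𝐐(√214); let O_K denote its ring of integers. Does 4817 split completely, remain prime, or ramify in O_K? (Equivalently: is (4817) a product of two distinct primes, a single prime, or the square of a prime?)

inert

d = 214 ≡ 2 (mod 4), so O_K = ℤ[√214] and disc(K) = 4d = 856.
Since gcd(4817, 856) = 1 the prime 4817 does not ramify.
Legendre symbol by Euler's criterion: (214/4817) ≡ 214^2408 ≡ 4816 (mod 4817), i.e. (214/4817) = -1.
(214/4817) = -1, so 4817 is inert.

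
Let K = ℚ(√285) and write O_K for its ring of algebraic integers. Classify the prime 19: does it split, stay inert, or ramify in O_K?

ramifies in O_K

285 mod 4 = 1, hence disc K = 285 and O_K = ℤ[(1+√285)/2].
Ramification test: 19 | 285. The prime 19 ramifies in K.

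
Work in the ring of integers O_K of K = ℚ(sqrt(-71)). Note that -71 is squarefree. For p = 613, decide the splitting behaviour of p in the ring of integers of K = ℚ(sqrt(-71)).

splits completely

-71 mod 4 = 1, hence disc K = -71 and O_K = ℤ[(1+√-71)/2].
disc(K) = -71 is not divisible by 613; 613 is unramified.
Legendre symbol by Euler's criterion: (-71/613) ≡ (-71)^306 ≡ 1 (mod 613), i.e. (-71/613) = 1.
(-71/613) = 1, so 613 splits.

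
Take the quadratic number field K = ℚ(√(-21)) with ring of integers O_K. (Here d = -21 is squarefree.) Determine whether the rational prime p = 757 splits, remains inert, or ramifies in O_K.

splits completely

Since -21 ≢ 1 mod 4, the ring of integers is ℤ[√-21] with discriminant 4·(-21) = -84.
757 ∤ -84, so 757 is unramified.
Compute (-21/757) via Euler: 736^((757-1)/2) mod 757 = 1, so (-21/757) = 1.
Legendre symbol 1 ⇒ 757 is split.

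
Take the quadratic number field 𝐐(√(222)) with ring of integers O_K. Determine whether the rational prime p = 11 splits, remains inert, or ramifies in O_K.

d = 222 ≡ 2 (mod 4), so O_K = ℤ[√222] and disc(K) = 4d = 888.
Since gcd(11, 888) = 1 the prime 11 does not ramify.
Euler's criterion: 222^5 mod 11 = 10. Thus (222|11) = -1.
d is a non-residue mod p, hence 11 remains inert in O_K.

p is inert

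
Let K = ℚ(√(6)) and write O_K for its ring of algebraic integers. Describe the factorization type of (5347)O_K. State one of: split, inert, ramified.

split — (5347) = 𝔭₁𝔭₂ with 𝔭₁ ≠ 𝔭₂

d = 6 ≡ 2 (mod 4), so O_K = ℤ[√6] and disc(K) = 4d = 24.
Since gcd(5347, 24) = 1 the prime 5347 does not ramify.
Euler's criterion: 6^2673 mod 5347 = 1. Thus (6|5347) = 1.
d is a quadratic residue mod p, hence 5347 splits in O_K.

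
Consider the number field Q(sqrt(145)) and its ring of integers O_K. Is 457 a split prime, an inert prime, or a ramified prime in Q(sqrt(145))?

457 remains inert

145 mod 4 = 1, hence disc K = 145 and O_K = ℤ[(1+√145)/2].
457 ∤ 145, so 457 is unramified.
Compute (145/457) via Euler: 145^((457-1)/2) mod 457 = 456, so (145/457) = -1.
Legendre symbol -1 ⇒ 457 is inert.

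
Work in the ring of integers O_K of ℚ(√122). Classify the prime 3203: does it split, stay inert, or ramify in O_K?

Since 122 ≢ 1 mod 4, the ring of integers is ℤ[√122] with discriminant 4·122 = 488.
Since gcd(3203, 488) = 1 the prime 3203 does not ramify.
(122/3203) = 122^1601 mod 3203 = 1, giving Legendre symbol 1.
Legendre symbol 1 ⇒ 3203 is split.

split — (3203) = 𝔭₁𝔭₂ with 𝔭₁ ≠ 𝔭₂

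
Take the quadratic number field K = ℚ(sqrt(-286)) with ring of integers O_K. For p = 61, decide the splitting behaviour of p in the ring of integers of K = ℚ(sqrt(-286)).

-286 mod 4 = 2, hence disc K = 4·(-286) = -1144 and O_K = ℤ[√-286].
disc(K) = -1144 is not divisible by 61; 61 is unramified.
Euler's criterion: (-286)^30 mod 61 = 1. Thus (-286|61) = 1.
(-286/61) = 1, so 61 splits.

p splits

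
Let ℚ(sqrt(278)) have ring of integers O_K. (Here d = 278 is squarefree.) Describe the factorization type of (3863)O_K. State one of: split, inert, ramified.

p splits

d = 278 ≡ 2 (mod 4), so O_K = ℤ[√278] and disc(K) = 4d = 1112.
Since gcd(3863, 1112) = 1 the prime 3863 does not ramify.
Euler's criterion: 278^1931 mod 3863 = 1. Thus (278|3863) = 1.
Legendre symbol 1 ⇒ 3863 is split.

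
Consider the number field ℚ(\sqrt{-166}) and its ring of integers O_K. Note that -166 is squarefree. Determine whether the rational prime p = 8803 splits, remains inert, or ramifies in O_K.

-166 mod 4 = 2, hence disc K = 4·(-166) = -664 and O_K = ℤ[√-166].
Since gcd(8803, -664) = 1 the prime 8803 does not ramify.
Compute (-166/8803) via Euler: 8637^((8803-1)/2) mod 8803 = 1, so (-166/8803) = 1.
(-166/8803) = 1, so 8803 splits.

p splits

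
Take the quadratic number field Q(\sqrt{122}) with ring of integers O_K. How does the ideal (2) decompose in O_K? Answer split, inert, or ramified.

2 is ramified

122 mod 4 = 2, hence disc K = 4·122 = 488 and O_K = ℤ[√122].
disc(K) = 488 = 2·244, so p = 2 is ramified.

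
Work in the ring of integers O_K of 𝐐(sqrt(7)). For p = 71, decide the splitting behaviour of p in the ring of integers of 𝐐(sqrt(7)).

inert — (71) stays prime in O_K

d = 7 ≡ 3 (mod 4), so O_K = ℤ[√7] and disc(K) = 4d = 28.
Since gcd(71, 28) = 1 the prime 71 does not ramify.
Legendre symbol by Euler's criterion: (7/71) ≡ 7^35 ≡ 70 (mod 71), i.e. (7/71) = -1.
(7/71) = -1, so 71 is inert.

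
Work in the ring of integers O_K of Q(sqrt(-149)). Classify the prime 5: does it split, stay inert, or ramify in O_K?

p splits

Since -149 ≢ 1 mod 4, the ring of integers is ℤ[√-149] with discriminant 4·(-149) = -596.
5 ∤ -596, so 5 is unramified.
(-149/5) = 1^2 mod 5 = 1, giving Legendre symbol 1.
Legendre symbol 1 ⇒ 5 is split.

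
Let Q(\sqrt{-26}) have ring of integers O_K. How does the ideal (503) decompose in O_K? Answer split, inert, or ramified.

-26 mod 4 = 2, hence disc K = 4·(-26) = -104 and O_K = ℤ[√-26].
Since gcd(503, -104) = 1 the prime 503 does not ramify.
Compute (-26/503) via Euler: 477^((503-1)/2) mod 503 = 502, so (-26/503) = -1.
Legendre symbol -1 ⇒ 503 is inert.

inert — (503) stays prime in O_K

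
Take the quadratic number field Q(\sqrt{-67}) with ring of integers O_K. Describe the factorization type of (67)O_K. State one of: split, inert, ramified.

d = -67 ≡ 1 (mod 4), so O_K = ℤ[(1+√-67)/2] and disc(K) = d = -67.
67 divides disc(K) = -67, so 67 ramifies.

ramified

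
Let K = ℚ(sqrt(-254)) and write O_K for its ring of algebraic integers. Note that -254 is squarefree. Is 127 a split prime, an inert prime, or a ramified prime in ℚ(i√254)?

-254 mod 4 = 2, hence disc K = 4·(-254) = -1016 and O_K = ℤ[√-254].
127 divides disc(K) = -1016, so 127 ramifies.

ramifies in O_K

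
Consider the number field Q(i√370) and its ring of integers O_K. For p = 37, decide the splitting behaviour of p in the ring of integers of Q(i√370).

-370 mod 4 = 2, hence disc K = 4·(-370) = -1480 and O_K = ℤ[√-370].
disc(K) = -1480 = 37·(-40), so p = 37 is ramified.

ramified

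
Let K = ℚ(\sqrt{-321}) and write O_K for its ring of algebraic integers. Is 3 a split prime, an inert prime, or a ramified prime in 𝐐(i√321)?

Since -321 ≢ 1 mod 4, the ring of integers is ℤ[√-321] with discriminant 4·(-321) = -1284.
3 divides disc(K) = -1284, so 3 ramifies.

3 is ramified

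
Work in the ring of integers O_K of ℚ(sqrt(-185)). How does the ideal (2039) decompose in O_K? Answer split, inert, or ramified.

p is inert

d = -185 ≡ 3 (mod 4), so O_K = ℤ[√-185] and disc(K) = 4d = -740.
disc(K) = -740 is not divisible by 2039; 2039 is unramified.
Legendre symbol by Euler's criterion: (-185/2039) ≡ (-185)^1019 ≡ 2038 (mod 2039), i.e. (-185/2039) = -1.
Legendre symbol -1 ⇒ 2039 is inert.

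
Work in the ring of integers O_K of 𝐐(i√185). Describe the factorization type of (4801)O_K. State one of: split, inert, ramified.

d = -185 ≡ 3 (mod 4), so O_K = ℤ[√-185] and disc(K) = 4d = -740.
Since gcd(4801, -740) = 1 the prime 4801 does not ramify.
Compute (-185/4801) via Euler: 4616^((4801-1)/2) mod 4801 = 1, so (-185/4801) = 1.
Legendre symbol 1 ⇒ 4801 is split.

split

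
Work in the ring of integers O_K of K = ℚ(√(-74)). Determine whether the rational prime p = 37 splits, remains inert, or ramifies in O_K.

d = -74 ≡ 2 (mod 4), so O_K = ℤ[√-74] and disc(K) = 4d = -296.
Ramification test: 37 | -296. The prime 37 ramifies in K.

ramifies in O_K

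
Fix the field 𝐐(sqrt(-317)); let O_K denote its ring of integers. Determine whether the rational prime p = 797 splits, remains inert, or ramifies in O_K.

d = -317 ≡ 3 (mod 4), so O_K = ℤ[√-317] and disc(K) = 4d = -1268.
797 ∤ -1268, so 797 is unramified.
Euler's criterion: (-317)^398 mod 797 = 796. Thus (-317|797) = -1.
Legendre symbol -1 ⇒ 797 is inert.

p is inert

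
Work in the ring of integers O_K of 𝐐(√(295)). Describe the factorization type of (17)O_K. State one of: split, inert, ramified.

d = 295 ≡ 3 (mod 4), so O_K = ℤ[√295] and disc(K) = 4d = 1180.
disc(K) = 1180 is not divisible by 17; 17 is unramified.
(295/17) = 6^8 mod 17 = 16, giving Legendre symbol -1.
(295/17) = -1, so 17 is inert.

inert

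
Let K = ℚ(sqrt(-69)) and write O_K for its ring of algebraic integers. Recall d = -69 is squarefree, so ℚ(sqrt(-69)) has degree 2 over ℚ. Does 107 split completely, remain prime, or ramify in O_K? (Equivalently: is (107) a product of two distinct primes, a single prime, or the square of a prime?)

107 remains inert

Since -69 ≢ 1 mod 4, the ring of integers is ℤ[√-69] with discriminant 4·(-69) = -276.
disc(K) = -276 is not divisible by 107; 107 is unramified.
(-69/107) = 38^53 mod 107 = 106, giving Legendre symbol -1.
(-69/107) = -1, so 107 is inert.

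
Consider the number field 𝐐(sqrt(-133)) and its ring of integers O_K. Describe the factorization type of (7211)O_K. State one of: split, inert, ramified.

d = -133 ≡ 3 (mod 4), so O_K = ℤ[√-133] and disc(K) = 4d = -532.
7211 ∤ -532, so 7211 is unramified.
Legendre symbol by Euler's criterion: (-133/7211) ≡ (-133)^3605 ≡ 1 (mod 7211), i.e. (-133/7211) = 1.
(-133/7211) = 1, so 7211 splits.

p splits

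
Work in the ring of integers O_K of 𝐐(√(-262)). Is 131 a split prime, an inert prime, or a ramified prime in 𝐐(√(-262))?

-262 mod 4 = 2, hence disc K = 4·(-262) = -1048 and O_K = ℤ[√-262].
Ramification test: 131 | -1048. The prime 131 ramifies in K.

ramified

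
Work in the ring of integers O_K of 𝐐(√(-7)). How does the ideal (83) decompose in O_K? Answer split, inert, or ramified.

d = -7 ≡ 1 (mod 4), so O_K = ℤ[(1+√-7)/2] and disc(K) = d = -7.
disc(K) = -7 is not divisible by 83; 83 is unramified.
Legendre symbol by Euler's criterion: (-7/83) ≡ (-7)^41 ≡ 82 (mod 83), i.e. (-7/83) = -1.
Legendre symbol -1 ⇒ 83 is inert.

remains prime (inert)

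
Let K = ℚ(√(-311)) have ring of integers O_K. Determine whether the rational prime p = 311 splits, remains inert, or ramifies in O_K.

p ramifies

d = -311 ≡ 1 (mod 4), so O_K = ℤ[(1+√-311)/2] and disc(K) = d = -311.
311 divides disc(K) = -311, so 311 ramifies.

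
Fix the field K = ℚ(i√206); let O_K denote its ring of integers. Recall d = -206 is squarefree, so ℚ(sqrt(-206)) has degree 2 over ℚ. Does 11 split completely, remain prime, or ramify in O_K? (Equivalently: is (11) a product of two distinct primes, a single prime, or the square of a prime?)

Since -206 ≢ 1 mod 4, the ring of integers is ℤ[√-206] with discriminant 4·(-206) = -824.
11 ∤ -824, so 11 is unramified.
Compute (-206/11) via Euler: 3^((11-1)/2) mod 11 = 1, so (-206/11) = 1.
Legendre symbol 1 ⇒ 11 is split.

split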